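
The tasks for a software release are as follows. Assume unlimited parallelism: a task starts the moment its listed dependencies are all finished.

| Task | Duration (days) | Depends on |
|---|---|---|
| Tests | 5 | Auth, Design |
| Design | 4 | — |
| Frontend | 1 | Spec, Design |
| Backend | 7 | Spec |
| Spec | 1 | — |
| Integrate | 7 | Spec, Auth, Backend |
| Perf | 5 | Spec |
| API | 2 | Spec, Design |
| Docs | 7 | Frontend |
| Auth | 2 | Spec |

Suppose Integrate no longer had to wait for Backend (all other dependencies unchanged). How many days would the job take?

With the dependency in place, Spec→Backend→Integrate = 1+7+7 = 15 sets the finish at 15 days.
Without Backend→Integrate, Integrate's earliest start moves from 8 to 3.
New critical path: Design→Frontend→Docs = 4+1+7 = 12 ⇒ 12 days.

12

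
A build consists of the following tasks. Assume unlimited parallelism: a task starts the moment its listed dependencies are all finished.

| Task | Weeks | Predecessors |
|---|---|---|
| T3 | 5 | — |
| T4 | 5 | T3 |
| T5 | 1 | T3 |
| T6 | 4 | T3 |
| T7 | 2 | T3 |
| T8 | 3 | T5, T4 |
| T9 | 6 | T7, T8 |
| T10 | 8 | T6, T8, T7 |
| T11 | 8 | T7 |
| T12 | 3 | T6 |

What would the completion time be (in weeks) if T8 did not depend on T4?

17

Original critical path: T3→T4→T8→T10 = 5+5+3+8 = 21 ⇒ 21 weeks.
Without T4→T8, T8's earliest start moves from 10 to 6.
After: T3→T5→T8→T10 = 5+1+3+8 = 17 → 17 weeks.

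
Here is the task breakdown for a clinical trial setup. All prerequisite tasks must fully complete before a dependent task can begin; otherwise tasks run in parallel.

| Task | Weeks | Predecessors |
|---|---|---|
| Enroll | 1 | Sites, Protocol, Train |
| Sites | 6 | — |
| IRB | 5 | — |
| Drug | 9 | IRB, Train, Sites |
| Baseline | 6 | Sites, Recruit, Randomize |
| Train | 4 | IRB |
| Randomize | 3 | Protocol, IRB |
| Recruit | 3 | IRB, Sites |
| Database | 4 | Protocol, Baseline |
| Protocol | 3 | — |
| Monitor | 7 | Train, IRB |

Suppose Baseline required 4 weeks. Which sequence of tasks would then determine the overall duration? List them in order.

IRB, Train, Drug

The binding path is Sites→Recruit→Baseline→Database = 6+3+6+4 = 19; finish at 19 weeks.
Baseline lies on that path, so at 4 weeks the path becomes 17 weeks.
The binding chain switches to IRB→Train→Drug = 5+4+9 = 18; finish 18 weeks.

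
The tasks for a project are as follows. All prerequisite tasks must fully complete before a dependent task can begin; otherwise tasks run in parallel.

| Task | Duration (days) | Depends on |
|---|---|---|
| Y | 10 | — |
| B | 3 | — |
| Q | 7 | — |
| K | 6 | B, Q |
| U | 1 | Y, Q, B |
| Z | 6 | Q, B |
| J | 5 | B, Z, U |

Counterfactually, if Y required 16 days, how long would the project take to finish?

Actual critical path: Q→Z→J = 7+6+5 = 18 ⇒ 18 days.
Y is off the critical path — its longest chain is 16 days, giving 2 of slack.
New critical path: Y→U→J = 16+1+5 = 22 ⇒ 22 days.

22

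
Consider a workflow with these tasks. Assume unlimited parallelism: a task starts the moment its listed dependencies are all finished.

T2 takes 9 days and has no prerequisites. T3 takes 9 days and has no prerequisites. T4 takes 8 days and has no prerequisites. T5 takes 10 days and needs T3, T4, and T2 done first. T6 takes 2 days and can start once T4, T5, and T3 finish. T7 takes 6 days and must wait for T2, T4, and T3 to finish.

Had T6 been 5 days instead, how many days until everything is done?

As given, the longest chain is T2→T5→T6 = 9+10+2 = 21, so the finish is 21 days.
T6 lies on that path, so at 5 days the path becomes 24 days.
That remains the longest chain; total 24 days.

24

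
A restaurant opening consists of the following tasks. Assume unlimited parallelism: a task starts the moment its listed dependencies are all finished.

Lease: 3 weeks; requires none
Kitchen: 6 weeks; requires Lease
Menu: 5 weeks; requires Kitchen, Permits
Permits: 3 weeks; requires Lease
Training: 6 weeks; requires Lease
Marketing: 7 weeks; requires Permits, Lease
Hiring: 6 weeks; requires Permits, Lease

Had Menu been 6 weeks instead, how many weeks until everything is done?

15

Actual critical path: Lease→Kitchen→Menu = 3+6+5 = 14 ⇒ 14 weeks.
Menu is on the critical path; changing it to 6 makes that path 15 weeks.
The critical path is still Lease→Kitchen→Menu; finish is now 15 weeks.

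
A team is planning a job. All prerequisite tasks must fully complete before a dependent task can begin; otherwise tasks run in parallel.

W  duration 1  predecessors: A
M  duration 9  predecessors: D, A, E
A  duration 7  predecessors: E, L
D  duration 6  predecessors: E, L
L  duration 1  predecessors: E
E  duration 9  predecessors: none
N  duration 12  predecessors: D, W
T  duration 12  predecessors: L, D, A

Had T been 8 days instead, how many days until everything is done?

The binding path is E→L→A→W→N = 9+1+7+1+12 = 30; finish at 30 days.
The longest path through T is only 29 days, so T has float 1.
The critical path is still E→L→A→W→N; finish is now 30 days.

30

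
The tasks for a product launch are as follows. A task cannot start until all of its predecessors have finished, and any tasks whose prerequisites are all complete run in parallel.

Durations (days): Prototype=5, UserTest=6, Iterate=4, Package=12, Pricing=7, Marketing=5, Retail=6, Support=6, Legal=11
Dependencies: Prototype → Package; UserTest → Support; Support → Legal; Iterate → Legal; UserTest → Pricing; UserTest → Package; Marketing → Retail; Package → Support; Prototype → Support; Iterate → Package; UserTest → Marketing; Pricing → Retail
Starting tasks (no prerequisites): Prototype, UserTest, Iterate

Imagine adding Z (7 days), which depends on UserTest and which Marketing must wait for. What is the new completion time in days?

35

Originally the schedule takes 35 days.
With Z inserted, Marketing now waits for max(UserTest, Z).
New critical path: UserTest→Package→Support→Legal = 6+12+6+11 = 35 ⇒ 35 days.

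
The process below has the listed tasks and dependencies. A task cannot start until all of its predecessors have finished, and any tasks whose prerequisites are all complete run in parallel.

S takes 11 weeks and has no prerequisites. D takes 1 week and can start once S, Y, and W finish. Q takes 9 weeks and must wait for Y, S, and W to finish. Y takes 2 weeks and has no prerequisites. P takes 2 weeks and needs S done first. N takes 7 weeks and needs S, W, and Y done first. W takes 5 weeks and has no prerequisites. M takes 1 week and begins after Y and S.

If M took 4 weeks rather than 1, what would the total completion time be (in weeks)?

Critical path before the change: S→Q = 11+9 = 20 giving 20 weeks.
The longest path through M is only 12 weeks, so M has float 8.
The critical path is still S→Q; finish is now 20 weeks.

20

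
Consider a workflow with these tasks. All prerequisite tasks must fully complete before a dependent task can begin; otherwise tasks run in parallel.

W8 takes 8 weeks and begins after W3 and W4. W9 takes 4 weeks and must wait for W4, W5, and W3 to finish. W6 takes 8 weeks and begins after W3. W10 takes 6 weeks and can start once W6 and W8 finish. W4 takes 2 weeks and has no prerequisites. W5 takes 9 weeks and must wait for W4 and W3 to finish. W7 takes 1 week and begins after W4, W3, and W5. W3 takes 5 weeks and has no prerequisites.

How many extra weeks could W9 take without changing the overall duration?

Critical path: W3→W6→W10 = 5+8+6 = 19, so the finish is 19 weeks.
W9 finishes as early as 18 and must finish by 19.
So W9 can slip 19 − 18 = 1 week.

1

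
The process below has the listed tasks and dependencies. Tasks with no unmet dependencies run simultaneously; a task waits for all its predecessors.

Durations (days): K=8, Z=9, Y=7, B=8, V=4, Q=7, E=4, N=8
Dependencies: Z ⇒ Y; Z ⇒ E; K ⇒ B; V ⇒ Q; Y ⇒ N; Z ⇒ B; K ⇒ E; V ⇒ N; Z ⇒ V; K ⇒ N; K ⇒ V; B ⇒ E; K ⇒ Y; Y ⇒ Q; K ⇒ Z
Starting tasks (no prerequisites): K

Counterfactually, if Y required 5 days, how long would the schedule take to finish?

The binding path is K→Z→Y→N = 8+9+7+8 = 32; finish at 32 days.
Y is on the critical path; changing it to 5 makes that path 30 days.
The critical path is still K→Z→Y→N; finish is now 30 days.

30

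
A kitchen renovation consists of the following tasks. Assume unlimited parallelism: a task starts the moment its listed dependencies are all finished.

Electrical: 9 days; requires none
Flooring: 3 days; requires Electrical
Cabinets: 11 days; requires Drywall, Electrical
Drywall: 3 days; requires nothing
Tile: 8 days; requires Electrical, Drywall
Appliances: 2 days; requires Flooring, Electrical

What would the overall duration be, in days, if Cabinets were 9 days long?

Baseline: Electrical→Cabinets = 9+11 = 20 → 20 days.
Since Cabinets is critical, the -2 change carries straight to that chain (now 18 days).
No other chain overtakes it, so the finish is 18 days.

18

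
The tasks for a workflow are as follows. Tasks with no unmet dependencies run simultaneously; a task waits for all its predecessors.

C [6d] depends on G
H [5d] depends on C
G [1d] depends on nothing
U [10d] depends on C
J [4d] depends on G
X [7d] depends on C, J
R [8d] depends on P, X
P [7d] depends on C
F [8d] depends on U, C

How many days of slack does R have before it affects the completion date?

The longest chain is G→C→U→F = 1+6+10+8 = 25; overall finish 25 days.
R finishes as early as 22 and must finish by 25.
Float = 25 − 22 = 3.

3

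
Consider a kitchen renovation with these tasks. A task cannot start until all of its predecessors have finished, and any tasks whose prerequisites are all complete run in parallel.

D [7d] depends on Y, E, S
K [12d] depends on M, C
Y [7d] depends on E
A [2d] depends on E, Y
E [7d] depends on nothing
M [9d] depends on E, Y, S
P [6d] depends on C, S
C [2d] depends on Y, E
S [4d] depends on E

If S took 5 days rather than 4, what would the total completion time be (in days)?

As given, the longest chain is E→Y→M→K = 7+7+9+12 = 35, so the finish is 35 days.
The longest path through S is only 32 days, so S has float 3.
No other chain overtakes it, so the finish is 35 days.

35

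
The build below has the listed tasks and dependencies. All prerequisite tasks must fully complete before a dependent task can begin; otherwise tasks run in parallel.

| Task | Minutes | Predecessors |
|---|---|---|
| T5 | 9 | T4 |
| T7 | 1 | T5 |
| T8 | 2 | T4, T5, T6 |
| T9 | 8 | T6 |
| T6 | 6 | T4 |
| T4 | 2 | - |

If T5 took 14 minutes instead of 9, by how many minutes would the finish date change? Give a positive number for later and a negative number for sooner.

2

The binding path is T4→T6→T9 = 2+6+8 = 16; finish at 16 minutes.
The longest path through T5 is only 13 minutes, so T5 has float 3.
New critical path: T4→T5→T8 = 2+14+2 = 18 ⇒ 18 minutes.
Change in finish: 18 − 16 = +2 minutes.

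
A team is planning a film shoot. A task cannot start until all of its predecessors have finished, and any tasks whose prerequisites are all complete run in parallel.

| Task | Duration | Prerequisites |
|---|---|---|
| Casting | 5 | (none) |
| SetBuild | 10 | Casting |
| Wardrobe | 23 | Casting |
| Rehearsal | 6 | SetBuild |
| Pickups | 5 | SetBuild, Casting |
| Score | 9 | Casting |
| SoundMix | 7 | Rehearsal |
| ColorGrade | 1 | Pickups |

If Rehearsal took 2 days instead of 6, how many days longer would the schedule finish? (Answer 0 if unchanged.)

0

Actual critical path: Casting→SetBuild→Rehearsal→SoundMix = 5+10+6+7 = 28 ⇒ 28 days.
Rehearsal lies on that path, so at 2 days the path becomes 24 days.
Now Casting→Wardrobe = 5+23 = 28 is longest, so the finish becomes 28 days.
Change in finish: 28 − 28 = +0 days.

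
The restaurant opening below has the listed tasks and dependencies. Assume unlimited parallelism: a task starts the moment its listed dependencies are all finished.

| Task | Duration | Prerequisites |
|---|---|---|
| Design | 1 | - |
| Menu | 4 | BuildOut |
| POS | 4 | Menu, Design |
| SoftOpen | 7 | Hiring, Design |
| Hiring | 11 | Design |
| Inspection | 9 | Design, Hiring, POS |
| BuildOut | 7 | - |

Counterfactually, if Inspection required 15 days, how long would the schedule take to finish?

30

The binding path is BuildOut→Menu→POS→Inspection = 7+4+4+9 = 24; finish at 24 days.
Since Inspection is critical, the +6 change carries straight to that chain (now 30 days).
That remains the longest chain; total 30 days.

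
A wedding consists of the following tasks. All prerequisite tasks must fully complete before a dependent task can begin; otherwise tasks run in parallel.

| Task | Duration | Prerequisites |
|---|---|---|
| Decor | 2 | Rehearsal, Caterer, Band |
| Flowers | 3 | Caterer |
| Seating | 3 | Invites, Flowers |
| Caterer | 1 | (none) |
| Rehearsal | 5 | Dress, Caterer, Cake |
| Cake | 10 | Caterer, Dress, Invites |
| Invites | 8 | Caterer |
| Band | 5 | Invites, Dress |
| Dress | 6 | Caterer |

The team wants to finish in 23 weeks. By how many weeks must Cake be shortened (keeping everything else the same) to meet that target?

3

Current finish: 26 weeks; target: 23.
Cake is on every critical path, so each week cut from Cake cuts the finish by one (this holds down to a finish of 17).
Need 26 − 23 = 3 weeks off Cake → Cake becomes 7 weeks, finish becomes 23.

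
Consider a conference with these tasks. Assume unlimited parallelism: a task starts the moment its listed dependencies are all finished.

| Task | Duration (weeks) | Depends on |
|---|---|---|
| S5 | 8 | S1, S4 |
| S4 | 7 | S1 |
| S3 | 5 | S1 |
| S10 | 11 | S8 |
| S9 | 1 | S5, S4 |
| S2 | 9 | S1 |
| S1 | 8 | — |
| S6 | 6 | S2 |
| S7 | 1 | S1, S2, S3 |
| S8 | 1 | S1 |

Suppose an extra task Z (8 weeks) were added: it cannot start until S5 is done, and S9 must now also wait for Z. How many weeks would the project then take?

32

Originally the project takes 24 weeks.
With Z inserted, S9 now waits for max(S5, S4, Z).
New critical path: S1→S4→S5→Z→S9 = 8+7+8+8+1 = 32 ⇒ 32 weeks.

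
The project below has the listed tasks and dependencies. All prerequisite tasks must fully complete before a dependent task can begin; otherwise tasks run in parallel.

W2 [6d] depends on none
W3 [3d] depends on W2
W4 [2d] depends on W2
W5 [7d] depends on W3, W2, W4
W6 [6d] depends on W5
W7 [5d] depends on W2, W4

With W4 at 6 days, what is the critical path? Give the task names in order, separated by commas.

W2, W4, W5, W6

The binding path is W2→W3→W5→W6 = 6+3+7+6 = 22; finish at 22 days.
W4 is off the critical path — its longest chain is 21 days, giving 1 of slack.
Now W2→W4→W5→W6 = 6+6+7+6 = 25 is longest, so the finish becomes 25 days.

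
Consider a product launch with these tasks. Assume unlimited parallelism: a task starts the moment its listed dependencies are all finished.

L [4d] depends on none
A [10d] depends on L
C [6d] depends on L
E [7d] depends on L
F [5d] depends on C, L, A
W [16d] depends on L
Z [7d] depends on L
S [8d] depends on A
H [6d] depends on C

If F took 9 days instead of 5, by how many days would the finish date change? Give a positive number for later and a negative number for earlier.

Actual critical path: L→A→S = 4+10+8 = 22 ⇒ 22 days.
F has 3 days of float (longest path through it is 19).
New critical path: L→A→F = 4+10+9 = 23 ⇒ 23 days.
Change in finish: 23 − 22 = +1 days.

1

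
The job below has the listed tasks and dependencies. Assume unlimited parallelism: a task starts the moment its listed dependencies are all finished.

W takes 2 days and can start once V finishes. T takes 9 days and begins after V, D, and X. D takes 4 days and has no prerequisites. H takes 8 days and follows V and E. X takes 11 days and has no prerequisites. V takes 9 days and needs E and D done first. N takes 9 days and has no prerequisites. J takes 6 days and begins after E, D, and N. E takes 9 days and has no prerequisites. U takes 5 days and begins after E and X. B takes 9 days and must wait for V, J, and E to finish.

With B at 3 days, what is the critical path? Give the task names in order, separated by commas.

The binding path is E→V→B = 9+9+9 = 27; finish at 27 days.
B lies on that path, so at 3 days the path becomes 21 days.
Now E→V→T = 9+9+9 = 27 is longest, so the finish becomes 27 days.

E, V, T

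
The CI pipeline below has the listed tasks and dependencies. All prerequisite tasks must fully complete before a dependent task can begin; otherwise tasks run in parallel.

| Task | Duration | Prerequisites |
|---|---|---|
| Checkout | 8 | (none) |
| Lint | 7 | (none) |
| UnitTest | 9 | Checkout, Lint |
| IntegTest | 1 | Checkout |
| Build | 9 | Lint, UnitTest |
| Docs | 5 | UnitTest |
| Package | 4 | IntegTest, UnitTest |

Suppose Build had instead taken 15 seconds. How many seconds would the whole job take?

The binding path is Checkout→UnitTest→Build = 8+9+9 = 26; finish at 26 seconds.
Build lies on that path, so at 15 seconds the path becomes 32 seconds.
The critical path is still Checkout→UnitTest→Build; finish is now 32 seconds.

32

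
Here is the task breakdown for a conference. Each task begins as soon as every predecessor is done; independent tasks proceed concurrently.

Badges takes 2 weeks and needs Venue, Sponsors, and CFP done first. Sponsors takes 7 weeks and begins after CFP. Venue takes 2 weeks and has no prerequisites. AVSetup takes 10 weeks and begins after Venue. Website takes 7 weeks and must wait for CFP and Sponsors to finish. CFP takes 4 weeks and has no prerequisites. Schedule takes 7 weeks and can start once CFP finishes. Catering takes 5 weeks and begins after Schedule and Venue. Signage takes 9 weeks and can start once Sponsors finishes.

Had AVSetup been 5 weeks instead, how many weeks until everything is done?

Baseline: CFP→Sponsors→Signage = 4+7+9 = 20 → 20 weeks.
AVSetup is off the critical path — its longest chain is 12 weeks, giving 8 of slack.
The critical path is still CFP→Sponsors→Signage; finish is now 20 weeks.

20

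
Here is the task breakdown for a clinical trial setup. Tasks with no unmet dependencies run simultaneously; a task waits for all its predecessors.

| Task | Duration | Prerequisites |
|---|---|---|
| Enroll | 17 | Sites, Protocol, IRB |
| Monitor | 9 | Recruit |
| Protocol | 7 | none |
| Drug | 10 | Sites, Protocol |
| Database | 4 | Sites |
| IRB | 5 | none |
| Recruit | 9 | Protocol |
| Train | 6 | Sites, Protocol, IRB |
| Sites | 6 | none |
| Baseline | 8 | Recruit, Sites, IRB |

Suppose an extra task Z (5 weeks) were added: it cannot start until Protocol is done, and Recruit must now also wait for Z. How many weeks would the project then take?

30

Originally the project takes 25 weeks.
With Z inserted, Recruit now waits for max(Protocol, Z).
New critical path: Protocol→Z→Recruit→Monitor = 7+5+9+9 = 30 ⇒ 30 weeks.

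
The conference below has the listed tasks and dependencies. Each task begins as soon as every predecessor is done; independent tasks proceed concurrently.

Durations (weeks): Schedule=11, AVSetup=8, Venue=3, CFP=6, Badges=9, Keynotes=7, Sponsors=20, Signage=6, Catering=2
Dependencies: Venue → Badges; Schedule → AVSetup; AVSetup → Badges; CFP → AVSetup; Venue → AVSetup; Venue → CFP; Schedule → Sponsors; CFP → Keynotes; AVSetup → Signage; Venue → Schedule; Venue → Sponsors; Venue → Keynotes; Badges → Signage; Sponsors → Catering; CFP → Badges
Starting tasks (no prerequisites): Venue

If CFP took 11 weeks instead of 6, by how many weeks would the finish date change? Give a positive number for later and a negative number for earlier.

0

Baseline: Venue→Schedule→AVSetup→Badges→Signage = 3+11+8+9+6 = 37 → 37 weeks.
CFP has 5 weeks of float (longest path through it is 32).
Now Venue→CFP→AVSetup→Badges→Signage = 3+11+8+9+6 = 37 is longest, so the finish becomes 37 weeks.
Change in finish: 37 − 37 = +0 weeks.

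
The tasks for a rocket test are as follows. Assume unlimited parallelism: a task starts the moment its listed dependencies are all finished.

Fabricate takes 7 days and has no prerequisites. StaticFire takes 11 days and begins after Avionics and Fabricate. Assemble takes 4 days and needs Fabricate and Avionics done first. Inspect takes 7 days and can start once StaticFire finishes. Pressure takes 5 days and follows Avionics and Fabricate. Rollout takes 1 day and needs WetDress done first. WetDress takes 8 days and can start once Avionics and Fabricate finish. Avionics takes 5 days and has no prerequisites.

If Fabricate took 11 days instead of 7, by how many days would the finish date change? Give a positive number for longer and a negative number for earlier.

The binding path is Fabricate→StaticFire→Inspect = 7+11+7 = 25; finish at 25 days.
Fabricate lies on that path, so at 11 days the path becomes 29 days.
That remains the longest chain; total 29 days.
Change in finish: 29 − 25 = +4 days.

4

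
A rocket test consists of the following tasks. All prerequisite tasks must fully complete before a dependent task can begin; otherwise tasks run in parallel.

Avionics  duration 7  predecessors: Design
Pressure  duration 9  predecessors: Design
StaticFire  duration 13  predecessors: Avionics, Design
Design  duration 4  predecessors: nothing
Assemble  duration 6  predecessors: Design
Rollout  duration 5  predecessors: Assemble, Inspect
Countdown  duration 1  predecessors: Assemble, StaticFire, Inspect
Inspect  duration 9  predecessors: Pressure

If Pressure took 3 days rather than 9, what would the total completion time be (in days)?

25

The binding path is Design→Pressure→Inspect→Rollout = 4+9+9+5 = 27; finish at 27 days.
Since Pressure is critical, the -6 change carries straight to that chain (now 21 days).
The binding chain switches to Design→Avionics→StaticFire→Countdown = 4+7+13+1 = 25; finish 25 days.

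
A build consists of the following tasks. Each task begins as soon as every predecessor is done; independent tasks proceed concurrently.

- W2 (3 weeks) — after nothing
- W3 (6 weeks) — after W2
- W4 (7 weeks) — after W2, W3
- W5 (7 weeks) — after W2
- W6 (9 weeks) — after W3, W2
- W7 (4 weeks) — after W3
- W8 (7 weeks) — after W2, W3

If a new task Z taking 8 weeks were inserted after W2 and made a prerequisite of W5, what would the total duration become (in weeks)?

18

Originally the job takes 18 weeks.
With Z inserted, W5 now waits for max(W2, Z).
New critical path: W2→Z→W5 = 3+8+7 = 18 ⇒ 18 weeks.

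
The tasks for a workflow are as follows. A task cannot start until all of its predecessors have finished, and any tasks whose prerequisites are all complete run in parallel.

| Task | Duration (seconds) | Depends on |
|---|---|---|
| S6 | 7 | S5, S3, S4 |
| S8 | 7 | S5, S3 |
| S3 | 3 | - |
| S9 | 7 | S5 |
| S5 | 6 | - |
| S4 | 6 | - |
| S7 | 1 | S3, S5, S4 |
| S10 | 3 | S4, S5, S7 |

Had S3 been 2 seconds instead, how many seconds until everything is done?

Baseline: S4→S6 = 6+7 = 13 → 13 seconds.
S3 has 3 seconds of float (longest path through it is 10).
That remains the longest chain; total 13 seconds.

13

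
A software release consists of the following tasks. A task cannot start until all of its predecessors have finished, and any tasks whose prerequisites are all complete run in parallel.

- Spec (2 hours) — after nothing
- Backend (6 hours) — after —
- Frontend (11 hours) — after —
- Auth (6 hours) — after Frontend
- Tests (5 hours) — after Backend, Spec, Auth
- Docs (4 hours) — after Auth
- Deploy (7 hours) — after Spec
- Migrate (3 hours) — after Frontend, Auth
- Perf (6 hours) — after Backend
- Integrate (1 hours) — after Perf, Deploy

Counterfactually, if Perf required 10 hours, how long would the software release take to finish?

As given, the longest chain is Frontend→Auth→Tests = 11+6+5 = 22, so the finish is 22 hours.
The longest path through Perf is only 13 hours, so Perf has float 9.
The critical path is still Frontend→Auth→Tests; finish is now 22 hours.

22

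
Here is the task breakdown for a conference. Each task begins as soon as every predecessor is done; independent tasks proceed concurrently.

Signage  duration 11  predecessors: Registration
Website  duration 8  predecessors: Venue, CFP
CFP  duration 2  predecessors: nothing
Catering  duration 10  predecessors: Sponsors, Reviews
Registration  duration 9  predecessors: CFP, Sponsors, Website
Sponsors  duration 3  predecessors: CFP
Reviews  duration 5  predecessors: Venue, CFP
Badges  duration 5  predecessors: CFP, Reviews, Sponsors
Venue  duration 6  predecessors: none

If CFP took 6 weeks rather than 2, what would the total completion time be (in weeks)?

The binding path is Venue→Website→Registration→Signage = 6+8+9+11 = 34; finish at 34 weeks.
CFP is off the critical path — its longest chain is 30 weeks, giving 4 of slack.
The critical path is still Venue→Website→Registration→Signage; finish is now 34 weeks.

34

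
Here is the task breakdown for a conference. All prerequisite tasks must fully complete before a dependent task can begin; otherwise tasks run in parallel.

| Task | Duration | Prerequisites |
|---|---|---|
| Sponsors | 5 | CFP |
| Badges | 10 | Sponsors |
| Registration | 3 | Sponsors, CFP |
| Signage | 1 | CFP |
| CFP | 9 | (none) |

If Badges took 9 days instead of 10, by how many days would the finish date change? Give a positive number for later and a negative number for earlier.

Critical path before the change: CFP→Sponsors→Badges = 9+5+10 = 24 giving 24 days.
Since Badges is critical, the -1 change carries straight to that chain (now 23 days).
The critical path is still CFP→Sponsors→Badges; finish is now 23 days.
Change in finish: 23 − 24 = -1 days.

-1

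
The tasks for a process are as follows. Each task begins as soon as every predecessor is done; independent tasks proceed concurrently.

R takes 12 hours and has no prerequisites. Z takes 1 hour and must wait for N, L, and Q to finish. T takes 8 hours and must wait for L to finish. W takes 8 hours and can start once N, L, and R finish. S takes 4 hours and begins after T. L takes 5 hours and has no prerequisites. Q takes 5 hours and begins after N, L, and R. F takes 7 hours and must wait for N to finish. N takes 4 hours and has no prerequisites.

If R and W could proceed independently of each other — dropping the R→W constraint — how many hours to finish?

Original critical path: R→W = 12+8 = 20 ⇒ 20 hours.
Without R→W, W's earliest start moves from 12 to 5.
After: R→Q→Z = 12+5+1 = 18 → 18 hours.

18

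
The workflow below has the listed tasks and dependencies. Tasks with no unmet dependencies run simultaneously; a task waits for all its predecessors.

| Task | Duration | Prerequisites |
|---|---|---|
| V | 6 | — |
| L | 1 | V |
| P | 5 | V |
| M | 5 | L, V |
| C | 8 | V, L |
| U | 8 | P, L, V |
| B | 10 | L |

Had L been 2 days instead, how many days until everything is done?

Actual critical path: V→P→U = 6+5+8 = 19 ⇒ 19 days.
L is off the critical path — its longest chain is 17 days, giving 2 of slack.
No other chain overtakes it, so the finish is 19 days.

19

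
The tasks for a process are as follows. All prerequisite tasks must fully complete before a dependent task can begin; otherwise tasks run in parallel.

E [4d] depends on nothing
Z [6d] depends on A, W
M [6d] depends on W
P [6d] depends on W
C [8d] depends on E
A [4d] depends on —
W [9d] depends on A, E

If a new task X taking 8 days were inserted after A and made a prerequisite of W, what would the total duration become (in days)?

Originally the process takes 19 days.
With X inserted, W now waits for max(A, E, X).
New critical path: A→X→W→Z = 4+8+9+6 = 27 ⇒ 27 days.

27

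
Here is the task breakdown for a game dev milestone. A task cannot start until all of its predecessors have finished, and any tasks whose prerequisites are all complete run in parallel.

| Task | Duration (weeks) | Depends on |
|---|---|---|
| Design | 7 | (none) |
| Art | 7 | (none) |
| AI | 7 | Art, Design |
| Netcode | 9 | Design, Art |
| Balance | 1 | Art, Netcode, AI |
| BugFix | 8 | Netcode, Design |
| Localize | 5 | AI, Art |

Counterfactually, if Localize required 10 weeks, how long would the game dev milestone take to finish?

Critical path before the change: Design→Netcode→BugFix = 7+9+8 = 24 giving 24 weeks.
The longest path through Localize is only 19 weeks, so Localize has float 5.
The binding chain switches to Design→AI→Localize = 7+7+10 = 24; finish 24 weeks.

24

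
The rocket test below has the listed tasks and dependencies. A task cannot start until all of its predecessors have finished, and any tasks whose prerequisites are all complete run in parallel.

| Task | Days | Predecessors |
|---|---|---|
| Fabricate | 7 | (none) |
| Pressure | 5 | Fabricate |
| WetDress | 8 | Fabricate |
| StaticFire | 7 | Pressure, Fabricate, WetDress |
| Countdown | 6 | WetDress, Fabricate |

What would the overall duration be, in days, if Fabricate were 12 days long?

Baseline: Fabricate→WetDress→StaticFire = 7+8+7 = 22 → 22 days.
Fabricate is on the critical path; changing it to 12 makes that path 27 days.
No other chain overtakes it, so the finish is 27 days.

27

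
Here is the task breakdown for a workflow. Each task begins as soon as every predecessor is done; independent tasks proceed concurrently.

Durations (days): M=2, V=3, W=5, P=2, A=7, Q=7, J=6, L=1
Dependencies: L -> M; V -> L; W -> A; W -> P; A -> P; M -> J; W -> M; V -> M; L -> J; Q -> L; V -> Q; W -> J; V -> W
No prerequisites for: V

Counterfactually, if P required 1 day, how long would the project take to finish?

Critical path before the change: V→Q→L→M→J = 3+7+1+2+6 = 19 giving 19 days.
The longest path through P is only 17 days, so P has float 2.
That remains the longest chain; total 19 days.

19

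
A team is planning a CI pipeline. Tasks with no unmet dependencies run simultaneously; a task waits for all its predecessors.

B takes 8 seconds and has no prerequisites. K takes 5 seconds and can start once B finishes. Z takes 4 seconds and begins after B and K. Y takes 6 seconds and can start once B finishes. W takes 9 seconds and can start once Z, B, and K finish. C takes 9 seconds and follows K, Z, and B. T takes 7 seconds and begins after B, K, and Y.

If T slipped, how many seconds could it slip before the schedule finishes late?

5

The longest chain is B→K→Z→W = 8+5+4+9 = 26; overall finish 26 seconds.
Longest path through T: 21 seconds (earliest finish 21, latest finish 26).
Slack of T = 19 − 14 = 5 seconds.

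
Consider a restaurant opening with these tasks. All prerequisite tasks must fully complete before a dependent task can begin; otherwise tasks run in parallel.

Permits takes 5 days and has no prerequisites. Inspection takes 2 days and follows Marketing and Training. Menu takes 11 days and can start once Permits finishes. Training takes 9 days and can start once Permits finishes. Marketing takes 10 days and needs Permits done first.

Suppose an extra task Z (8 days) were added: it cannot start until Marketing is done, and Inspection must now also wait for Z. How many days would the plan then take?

Originally the plan takes 17 days.
With Z inserted, Inspection now waits for max(Marketing, Training, Z).
New critical path: Permits→Marketing→Z→Inspection = 5+10+8+2 = 25 ⇒ 25 days.

25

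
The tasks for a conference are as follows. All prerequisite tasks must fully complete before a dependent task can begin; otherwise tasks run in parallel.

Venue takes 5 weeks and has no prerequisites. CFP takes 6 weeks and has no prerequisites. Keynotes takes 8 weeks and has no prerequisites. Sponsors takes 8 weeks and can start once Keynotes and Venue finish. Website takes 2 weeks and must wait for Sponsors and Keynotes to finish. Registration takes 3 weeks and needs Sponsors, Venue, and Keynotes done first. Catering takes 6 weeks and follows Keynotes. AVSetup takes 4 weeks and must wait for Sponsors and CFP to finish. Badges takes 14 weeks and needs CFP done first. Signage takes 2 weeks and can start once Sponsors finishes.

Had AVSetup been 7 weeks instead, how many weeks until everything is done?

23

The binding path is Keynotes→Sponsors→AVSetup = 8+8+4 = 20; finish at 20 weeks.
AVSetup lies on that path, so at 7 weeks the path becomes 23 weeks.
That remains the longest chain; total 23 weeks.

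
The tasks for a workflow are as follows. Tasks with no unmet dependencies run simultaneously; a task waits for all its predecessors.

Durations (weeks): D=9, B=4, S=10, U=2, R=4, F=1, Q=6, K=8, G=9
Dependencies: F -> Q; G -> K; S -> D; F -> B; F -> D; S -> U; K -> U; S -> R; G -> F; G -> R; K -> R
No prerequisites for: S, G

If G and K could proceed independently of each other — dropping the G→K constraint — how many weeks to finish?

Original critical path: G→K→R = 9+8+4 = 21 ⇒ 21 weeks.
Without G→K, K's earliest start moves from 9 to 0.
The longest chain is now S→D = 10+9 = 19, so the project takes 19 weeks.

19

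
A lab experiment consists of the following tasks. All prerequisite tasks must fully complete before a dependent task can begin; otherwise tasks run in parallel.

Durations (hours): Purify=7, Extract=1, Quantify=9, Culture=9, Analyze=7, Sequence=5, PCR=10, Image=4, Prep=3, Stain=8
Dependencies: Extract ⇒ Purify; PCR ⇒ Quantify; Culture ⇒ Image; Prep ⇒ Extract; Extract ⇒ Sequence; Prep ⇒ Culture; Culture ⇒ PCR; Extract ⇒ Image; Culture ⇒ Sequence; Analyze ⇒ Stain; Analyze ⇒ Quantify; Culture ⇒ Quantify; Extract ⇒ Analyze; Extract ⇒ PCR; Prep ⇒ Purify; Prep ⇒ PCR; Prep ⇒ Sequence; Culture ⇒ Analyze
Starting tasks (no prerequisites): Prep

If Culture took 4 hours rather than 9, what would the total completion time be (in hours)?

The binding path is Prep→Culture→PCR→Quantify = 3+9+10+9 = 31; finish at 31 hours.
Culture is on the critical path; changing it to 4 makes that path 26 hours.
No other chain overtakes it, so the finish is 26 hours.

26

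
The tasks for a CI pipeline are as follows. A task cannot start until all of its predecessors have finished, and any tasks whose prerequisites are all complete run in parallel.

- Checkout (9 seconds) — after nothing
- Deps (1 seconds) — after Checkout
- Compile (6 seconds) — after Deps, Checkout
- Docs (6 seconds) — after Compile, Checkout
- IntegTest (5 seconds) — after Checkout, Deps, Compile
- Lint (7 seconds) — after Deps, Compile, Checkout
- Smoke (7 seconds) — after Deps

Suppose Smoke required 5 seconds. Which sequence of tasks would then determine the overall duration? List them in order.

Checkout, Deps, Compile, Lint

Baseline: Checkout→Deps→Compile→Lint = 9+1+6+7 = 23 → 23 seconds.
Smoke is off the critical path — its longest chain is 17 seconds, giving 6 of slack.
That remains the longest chain; total 23 seconds.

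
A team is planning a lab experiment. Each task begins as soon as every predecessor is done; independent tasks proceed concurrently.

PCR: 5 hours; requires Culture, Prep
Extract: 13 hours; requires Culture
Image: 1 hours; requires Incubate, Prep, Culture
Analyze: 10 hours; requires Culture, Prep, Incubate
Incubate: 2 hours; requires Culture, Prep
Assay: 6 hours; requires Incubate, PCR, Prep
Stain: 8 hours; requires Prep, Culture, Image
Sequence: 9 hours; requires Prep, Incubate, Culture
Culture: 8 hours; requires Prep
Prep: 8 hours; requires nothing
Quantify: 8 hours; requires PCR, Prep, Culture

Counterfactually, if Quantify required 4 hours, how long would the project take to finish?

Actual critical path: Prep→Culture→PCR→Quantify = 8+8+5+8 = 29 ⇒ 29 hours.
Quantify lies on that path, so at 4 hours the path becomes 25 hours.
The binding chain switches to Prep→Culture→Extract = 8+8+13 = 29; finish 29 hours.

29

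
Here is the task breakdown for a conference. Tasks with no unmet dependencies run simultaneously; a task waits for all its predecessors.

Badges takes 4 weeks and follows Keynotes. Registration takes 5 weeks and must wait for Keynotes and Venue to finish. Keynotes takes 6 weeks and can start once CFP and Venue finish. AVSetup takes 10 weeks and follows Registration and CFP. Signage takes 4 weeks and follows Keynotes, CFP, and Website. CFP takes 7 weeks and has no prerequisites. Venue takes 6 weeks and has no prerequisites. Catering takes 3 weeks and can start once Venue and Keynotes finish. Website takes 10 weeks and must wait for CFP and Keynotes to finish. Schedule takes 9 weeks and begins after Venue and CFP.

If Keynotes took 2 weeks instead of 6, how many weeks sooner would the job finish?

4

As given, the longest chain is CFP→Keynotes→Registration→AVSetup = 7+6+5+10 = 28, so the finish is 28 weeks.
Since Keynotes is critical, the -4 change carries straight to that chain (now 24 weeks).
That remains the longest chain; total 24 weeks.
Change in finish: 24 − 28 = -4 weeks.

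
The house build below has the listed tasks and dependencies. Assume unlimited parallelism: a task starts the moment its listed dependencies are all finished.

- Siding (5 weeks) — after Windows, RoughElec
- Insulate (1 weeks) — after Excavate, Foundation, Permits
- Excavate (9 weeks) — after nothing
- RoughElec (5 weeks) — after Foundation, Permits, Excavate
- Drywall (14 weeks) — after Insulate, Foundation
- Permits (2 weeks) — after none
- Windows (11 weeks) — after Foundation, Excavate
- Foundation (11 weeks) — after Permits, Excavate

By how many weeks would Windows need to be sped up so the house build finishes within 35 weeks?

1

Current finish: 36 weeks; target: 35.
Windows is on every critical path, so each week cut from Windows cuts the finish by one (this holds down to a finish of 35).
Need 36 − 35 = 1 week off Windows → Windows becomes 10 weeks, finish becomes 35.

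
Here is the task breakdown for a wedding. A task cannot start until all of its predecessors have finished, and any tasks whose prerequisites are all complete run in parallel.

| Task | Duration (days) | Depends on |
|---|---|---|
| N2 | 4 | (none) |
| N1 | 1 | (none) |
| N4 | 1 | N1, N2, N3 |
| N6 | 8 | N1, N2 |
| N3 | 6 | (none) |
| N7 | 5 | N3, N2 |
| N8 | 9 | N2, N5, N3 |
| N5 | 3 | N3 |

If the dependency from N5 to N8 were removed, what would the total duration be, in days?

Original critical path: N3→N5→N8 = 6+3+9 = 18 ⇒ 18 days.
Without N5→N8, N8's earliest start moves from 9 to 6.
The longest chain is now N3→N8 = 6+9 = 15, so the plan takes 15 days.

15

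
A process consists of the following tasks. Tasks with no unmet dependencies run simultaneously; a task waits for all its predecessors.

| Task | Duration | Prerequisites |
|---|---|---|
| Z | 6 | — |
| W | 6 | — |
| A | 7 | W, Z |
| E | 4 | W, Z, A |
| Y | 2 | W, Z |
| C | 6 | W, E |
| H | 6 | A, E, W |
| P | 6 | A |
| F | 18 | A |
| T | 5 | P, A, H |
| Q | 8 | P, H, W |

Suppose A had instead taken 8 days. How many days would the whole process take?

As given, the longest chain is Z→A→E→H→Q = 6+7+4+6+8 = 31, so the finish is 31 days.
A lies on that path, so at 8 days the path becomes 32 days.
No other chain overtakes it, so the finish is 32 days.

32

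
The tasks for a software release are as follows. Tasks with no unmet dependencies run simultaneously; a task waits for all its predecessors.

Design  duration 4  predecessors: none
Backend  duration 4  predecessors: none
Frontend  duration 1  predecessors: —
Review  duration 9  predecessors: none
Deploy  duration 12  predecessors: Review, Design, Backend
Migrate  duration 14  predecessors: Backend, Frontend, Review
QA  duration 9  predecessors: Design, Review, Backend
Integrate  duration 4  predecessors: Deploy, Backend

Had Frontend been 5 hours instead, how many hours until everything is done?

25

As given, the longest chain is Review→Deploy→Integrate = 9+12+4 = 25, so the finish is 25 hours.
Frontend has 10 hours of float (longest path through it is 15).
The critical path is still Review→Deploy→Integrate; finish is now 25 hours.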